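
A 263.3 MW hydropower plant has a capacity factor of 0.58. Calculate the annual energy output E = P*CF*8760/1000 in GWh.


E = 263.3 * 0.58 * 8760 / 1000 = 1337.7746 GWh


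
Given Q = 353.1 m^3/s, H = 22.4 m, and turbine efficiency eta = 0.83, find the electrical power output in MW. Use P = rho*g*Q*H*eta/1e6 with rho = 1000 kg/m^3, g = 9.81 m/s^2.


P = 1000 * 9.81 * 353.1 * 22.4 * 0.83 / 1e6 = 64.4010 MW


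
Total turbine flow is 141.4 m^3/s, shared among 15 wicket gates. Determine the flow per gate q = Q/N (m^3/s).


q = 141.4 / 15 = 9.4267 m^3/s


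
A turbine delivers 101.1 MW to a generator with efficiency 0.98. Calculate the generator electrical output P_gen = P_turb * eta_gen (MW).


P_gen = 101.1 * 0.98 = 99.0780 MW


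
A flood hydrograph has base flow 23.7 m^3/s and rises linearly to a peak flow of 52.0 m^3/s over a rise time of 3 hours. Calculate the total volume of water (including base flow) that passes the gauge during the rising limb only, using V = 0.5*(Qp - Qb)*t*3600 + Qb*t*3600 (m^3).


V = 0.5*(52.0 - 23.7)*3*3600 + 23.7*3*3600 = 408780.0000 m^3


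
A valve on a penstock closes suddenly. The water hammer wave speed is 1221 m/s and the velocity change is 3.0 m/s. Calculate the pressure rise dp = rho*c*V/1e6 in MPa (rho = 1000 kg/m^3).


dp = 1000 * 1221 * 3.0 / 1e6 = 3.6630 MPa


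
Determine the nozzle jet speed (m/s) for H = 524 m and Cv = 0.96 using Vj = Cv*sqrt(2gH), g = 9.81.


Vj = 0.96 * sqrt(2*9.81*524) = 97.3389 m/s


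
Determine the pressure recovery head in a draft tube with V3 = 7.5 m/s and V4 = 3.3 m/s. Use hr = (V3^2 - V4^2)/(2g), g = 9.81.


hr = (7.5^2 - 3.3^2) / (2*9.81) = 2.3119 m


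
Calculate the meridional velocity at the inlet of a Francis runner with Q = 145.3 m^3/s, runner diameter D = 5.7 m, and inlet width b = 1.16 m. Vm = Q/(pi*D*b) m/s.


Vm = 145.3 / (pi * 5.7 * 1.16) = 6.9949 m/s


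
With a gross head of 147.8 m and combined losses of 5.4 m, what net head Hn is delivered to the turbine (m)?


Hn = 147.8 - 5.4 = 142.4000 m


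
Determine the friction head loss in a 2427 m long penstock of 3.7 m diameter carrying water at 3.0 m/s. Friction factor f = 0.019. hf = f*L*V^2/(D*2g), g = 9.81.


hf = 0.019 * 2427 * 3.0^2 / (3.7 * 2 * 9.81) = 5.7170 m


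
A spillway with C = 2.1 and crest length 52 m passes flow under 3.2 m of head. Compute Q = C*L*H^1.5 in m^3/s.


Q = 2.1 * 52 * 3.2^1.5 = 625.0973 m^3/s


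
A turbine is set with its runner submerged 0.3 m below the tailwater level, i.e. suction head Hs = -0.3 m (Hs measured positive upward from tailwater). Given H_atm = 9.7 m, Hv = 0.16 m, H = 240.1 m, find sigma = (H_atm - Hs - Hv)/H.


sigma = (9.7 - (-0.3) - 0.16) / 240.1 = 0.0410


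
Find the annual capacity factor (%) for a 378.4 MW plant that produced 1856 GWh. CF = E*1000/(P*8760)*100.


CF = 1856 * 1000 / (378.4 * 8760) * 100 = 55.9916 %


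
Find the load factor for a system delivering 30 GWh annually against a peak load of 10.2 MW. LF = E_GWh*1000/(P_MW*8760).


LF = 30 * 1000 / (10.2 * 8760) = 0.3358


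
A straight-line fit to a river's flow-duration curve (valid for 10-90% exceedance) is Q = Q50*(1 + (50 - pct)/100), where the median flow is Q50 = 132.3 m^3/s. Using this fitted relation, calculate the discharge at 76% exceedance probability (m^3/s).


Q = 132.3 * (1 + (50 - 76)/100) = 97.9020 m^3/s


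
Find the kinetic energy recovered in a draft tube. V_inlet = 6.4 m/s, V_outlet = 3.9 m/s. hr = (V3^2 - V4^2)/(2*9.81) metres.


hr = (6.4^2 - 3.9^2) / (2*9.81) = 1.3124 m


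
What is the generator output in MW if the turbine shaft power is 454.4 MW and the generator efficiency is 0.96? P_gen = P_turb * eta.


P_gen = 454.4 * 0.96 = 436.2240 MW


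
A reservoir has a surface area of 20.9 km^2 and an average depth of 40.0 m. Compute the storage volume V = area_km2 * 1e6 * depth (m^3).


V = 20.9 * 1e6 * 40.0 = 8.3600e+08 m^3


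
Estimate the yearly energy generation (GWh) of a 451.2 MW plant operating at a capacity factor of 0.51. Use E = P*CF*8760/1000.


E = 451.2 * 0.51 * 8760 / 1000 = 2015.7811 GWh


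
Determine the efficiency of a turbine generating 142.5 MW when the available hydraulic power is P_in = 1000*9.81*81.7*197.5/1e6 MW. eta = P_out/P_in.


P_in = 1000 * 9.81 * 81.7 * 197.5 / 1e6 = 158.2917 MW
eta = 142.5 / 158.2917 = 0.9002


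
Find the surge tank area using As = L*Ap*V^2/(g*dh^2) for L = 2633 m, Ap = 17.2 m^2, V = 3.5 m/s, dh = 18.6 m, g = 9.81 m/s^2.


As = 2633 * 17.2 * 3.5^2 / (9.81 * 18.6^2) = 163.4634 m^2


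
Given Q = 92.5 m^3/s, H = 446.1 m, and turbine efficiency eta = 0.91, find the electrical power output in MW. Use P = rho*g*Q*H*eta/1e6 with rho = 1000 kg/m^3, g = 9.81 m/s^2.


P = 1000 * 9.81 * 92.5 * 446.1 * 0.91 / 1e6 = 368.3701 MW


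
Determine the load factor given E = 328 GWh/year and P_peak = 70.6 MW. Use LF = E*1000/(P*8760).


LF = 328 * 1000 / (70.6 * 8760) = 0.5304


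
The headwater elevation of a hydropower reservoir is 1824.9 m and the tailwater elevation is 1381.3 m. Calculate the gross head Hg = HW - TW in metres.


Hg = 1824.9 - 1381.3 = 443.6000 m


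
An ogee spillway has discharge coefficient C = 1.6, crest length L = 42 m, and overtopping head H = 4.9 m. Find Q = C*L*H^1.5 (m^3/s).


Q = 1.6 * 42 * 4.9^1.5 = 728.8924 m^3/s


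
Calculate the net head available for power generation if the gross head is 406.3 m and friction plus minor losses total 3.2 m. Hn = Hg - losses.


Hn = 406.3 - 3.2 = 403.1000 m


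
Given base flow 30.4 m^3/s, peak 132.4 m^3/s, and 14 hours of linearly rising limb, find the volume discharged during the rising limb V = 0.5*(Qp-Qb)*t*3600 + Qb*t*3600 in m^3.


V = 0.5*(132.4 - 30.4)*14*3600 + 30.4*14*3600 = 4.1026e+06 m^3


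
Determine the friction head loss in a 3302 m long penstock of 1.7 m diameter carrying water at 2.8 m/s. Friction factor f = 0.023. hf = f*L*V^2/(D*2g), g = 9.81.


hf = 0.023 * 3302 * 2.8^2 / (1.7 * 2 * 9.81) = 17.8514 m


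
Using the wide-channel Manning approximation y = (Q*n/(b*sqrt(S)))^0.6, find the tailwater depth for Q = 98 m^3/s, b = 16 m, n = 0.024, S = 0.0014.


y = (98 * 0.024 / (16 * 0.0014^0.5))^0.6 = 2.2728 m


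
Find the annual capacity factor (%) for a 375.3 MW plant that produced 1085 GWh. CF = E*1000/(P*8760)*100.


CF = 1085 * 1000 / (375.3 * 8760) * 100 = 33.0025 %


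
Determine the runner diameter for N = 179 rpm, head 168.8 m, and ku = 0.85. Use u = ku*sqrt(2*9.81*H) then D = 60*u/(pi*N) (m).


u = 0.85 * sqrt(2*9.81*168.8) = 48.9164 m/s
D = 60 * 48.9164 / (pi * 179) = 5.2192 m


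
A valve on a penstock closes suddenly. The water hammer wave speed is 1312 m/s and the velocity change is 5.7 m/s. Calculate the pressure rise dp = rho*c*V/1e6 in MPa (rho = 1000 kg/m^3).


dp = 1000 * 1312 * 5.7 / 1e6 = 7.4784 MPa


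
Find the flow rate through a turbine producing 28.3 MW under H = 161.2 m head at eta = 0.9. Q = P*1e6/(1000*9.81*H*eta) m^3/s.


Q = 28.3 * 1e6 / (1000 * 9.81 * 161.2 * 0.9) = 19.8843 m^3/s


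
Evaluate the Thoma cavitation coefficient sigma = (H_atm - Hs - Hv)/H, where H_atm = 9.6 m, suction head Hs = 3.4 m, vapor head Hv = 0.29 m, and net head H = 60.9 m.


sigma = (9.6 - 3.4 - 0.29) / 60.9 = 0.0970


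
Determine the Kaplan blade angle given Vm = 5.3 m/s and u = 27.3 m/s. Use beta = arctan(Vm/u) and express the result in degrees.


beta = arctan(5.3 / 27.3) = 10.9867 degrees


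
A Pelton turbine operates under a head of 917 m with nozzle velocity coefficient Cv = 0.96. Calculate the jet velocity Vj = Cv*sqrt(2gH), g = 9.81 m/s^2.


Vj = 0.96 * sqrt(2*9.81*917) = 128.7672 m/s


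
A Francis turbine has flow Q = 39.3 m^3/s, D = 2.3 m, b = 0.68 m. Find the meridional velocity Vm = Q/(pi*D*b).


Vm = 39.3 / (pi * 2.3 * 0.68) = 7.9985 m/s


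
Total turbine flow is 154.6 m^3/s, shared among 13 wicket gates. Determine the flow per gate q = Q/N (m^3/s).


q = 154.6 / 13 = 11.8923 m^3/s


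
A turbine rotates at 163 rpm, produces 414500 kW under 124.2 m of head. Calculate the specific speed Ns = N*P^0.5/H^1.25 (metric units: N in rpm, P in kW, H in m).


Ns = 163 * 414500^0.5 / 124.2^1.25 = 253.1033


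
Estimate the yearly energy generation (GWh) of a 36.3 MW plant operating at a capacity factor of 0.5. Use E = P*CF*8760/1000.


E = 36.3 * 0.5 * 8760 / 1000 = 158.9940 GWh


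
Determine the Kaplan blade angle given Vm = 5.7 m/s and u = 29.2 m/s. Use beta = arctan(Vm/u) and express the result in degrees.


beta = arctan(5.7 / 29.2) = 11.0456 degrees


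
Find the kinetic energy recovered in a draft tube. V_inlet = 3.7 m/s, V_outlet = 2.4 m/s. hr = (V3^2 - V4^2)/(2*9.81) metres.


hr = (3.7^2 - 2.4^2) / (2*9.81) = 0.4042 m


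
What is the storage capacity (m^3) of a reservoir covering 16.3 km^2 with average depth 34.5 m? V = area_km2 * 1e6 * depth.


V = 16.3 * 1e6 * 34.5 = 5.6235e+08 m^3


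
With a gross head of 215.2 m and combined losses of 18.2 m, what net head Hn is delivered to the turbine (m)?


Hn = 215.2 - 18.2 = 197.0000 m


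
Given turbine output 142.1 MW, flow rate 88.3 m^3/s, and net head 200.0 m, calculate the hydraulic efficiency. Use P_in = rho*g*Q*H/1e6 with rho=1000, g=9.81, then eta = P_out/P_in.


P_in = 1000 * 9.81 * 88.3 * 200.0 / 1e6 = 173.2446 MW
eta = 142.1 / 173.2446 = 0.8202


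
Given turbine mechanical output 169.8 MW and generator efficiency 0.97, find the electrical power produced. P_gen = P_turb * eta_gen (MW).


P_gen = 169.8 * 0.97 = 164.7060 MW


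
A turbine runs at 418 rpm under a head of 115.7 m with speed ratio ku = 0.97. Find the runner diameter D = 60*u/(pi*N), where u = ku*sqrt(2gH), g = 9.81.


u = 0.97 * sqrt(2*9.81*115.7) = 46.2155 m/s
D = 60 * 46.2155 / (pi * 418) = 2.1116 m


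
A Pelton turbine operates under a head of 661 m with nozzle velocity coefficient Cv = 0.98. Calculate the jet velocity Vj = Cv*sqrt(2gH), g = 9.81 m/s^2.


Vj = 0.98 * sqrt(2*9.81*661) = 111.6031 m/s


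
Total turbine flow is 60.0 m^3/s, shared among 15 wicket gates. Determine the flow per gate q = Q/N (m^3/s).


q = 60.0 / 15 = 4.0000 m^3/s


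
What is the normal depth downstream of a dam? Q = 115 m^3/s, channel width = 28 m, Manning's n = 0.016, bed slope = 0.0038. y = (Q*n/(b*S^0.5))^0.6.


y = (115 * 0.016 / (28 * 0.0038^0.5))^0.6 = 1.0391 m


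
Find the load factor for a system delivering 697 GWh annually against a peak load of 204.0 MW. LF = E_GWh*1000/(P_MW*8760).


LF = 697 * 1000 / (204.0 * 8760) = 0.3900


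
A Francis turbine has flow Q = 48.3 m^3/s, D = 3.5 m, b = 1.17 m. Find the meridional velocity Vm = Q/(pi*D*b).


Vm = 48.3 / (pi * 3.5 * 1.17) = 3.7544 m/s


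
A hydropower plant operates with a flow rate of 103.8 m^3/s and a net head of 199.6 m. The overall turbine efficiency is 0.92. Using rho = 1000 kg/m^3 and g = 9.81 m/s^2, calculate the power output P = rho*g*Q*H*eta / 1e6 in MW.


P = 1000 * 9.81 * 103.8 * 199.6 * 0.92 / 1e6 = 186.9884 MW


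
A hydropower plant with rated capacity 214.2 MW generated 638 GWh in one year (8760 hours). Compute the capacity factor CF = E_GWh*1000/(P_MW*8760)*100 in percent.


CF = 638 * 1000 / (214.2 * 8760) * 100 = 34.0014 %


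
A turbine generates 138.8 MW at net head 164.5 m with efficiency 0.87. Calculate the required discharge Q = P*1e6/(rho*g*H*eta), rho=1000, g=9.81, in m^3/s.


Q = 138.8 * 1e6 / (1000 * 9.81 * 164.5 * 0.87) = 98.8633 m^3/s


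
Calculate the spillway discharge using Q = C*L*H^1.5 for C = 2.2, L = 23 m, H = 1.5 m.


Q = 2.2 * 23 * 1.5^1.5 = 92.9581 m^3/s


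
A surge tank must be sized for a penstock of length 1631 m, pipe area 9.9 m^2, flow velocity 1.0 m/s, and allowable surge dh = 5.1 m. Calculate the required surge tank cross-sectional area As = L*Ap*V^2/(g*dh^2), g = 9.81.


As = 1631 * 9.9 * 1.0^2 / (9.81 * 5.1^2) = 63.2819 m^2


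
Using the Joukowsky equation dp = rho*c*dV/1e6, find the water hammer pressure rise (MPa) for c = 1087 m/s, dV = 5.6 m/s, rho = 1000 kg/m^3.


dp = 1000 * 1087 * 5.6 / 1e6 = 6.0872 MPa


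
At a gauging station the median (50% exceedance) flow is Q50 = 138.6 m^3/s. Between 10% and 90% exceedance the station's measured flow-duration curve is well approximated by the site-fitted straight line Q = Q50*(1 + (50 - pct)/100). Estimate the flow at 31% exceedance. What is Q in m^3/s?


Q = 138.6 * (1 + (50 - 31)/100) = 164.9340 m^3/s


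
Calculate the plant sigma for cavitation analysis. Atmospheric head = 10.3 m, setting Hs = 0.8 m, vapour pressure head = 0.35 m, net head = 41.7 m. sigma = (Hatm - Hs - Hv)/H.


sigma = (10.3 - 0.8 - 0.35) / 41.7 = 0.2194


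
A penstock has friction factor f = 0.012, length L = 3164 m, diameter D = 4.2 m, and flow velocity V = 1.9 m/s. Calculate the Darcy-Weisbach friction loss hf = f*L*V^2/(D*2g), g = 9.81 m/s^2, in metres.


hf = 0.012 * 3164 * 1.9^2 / (4.2 * 2 * 9.81) = 1.6633 m


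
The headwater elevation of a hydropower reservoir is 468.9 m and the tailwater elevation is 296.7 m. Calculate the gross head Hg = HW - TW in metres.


Hg = 468.9 - 296.7 = 172.2000 m


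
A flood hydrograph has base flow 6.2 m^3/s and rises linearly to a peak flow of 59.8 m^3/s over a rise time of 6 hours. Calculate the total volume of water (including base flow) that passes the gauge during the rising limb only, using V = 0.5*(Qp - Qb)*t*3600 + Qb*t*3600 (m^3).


V = 0.5*(59.8 - 6.2)*6*3600 + 6.2*6*3600 = 712800.0000 m^3


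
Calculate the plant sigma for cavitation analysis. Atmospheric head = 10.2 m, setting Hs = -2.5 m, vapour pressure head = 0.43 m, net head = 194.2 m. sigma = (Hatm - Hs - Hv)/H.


sigma = (10.2 - (-2.5) - 0.43) / 194.2 = 0.0632


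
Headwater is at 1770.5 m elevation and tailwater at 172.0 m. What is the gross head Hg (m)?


Hg = 1770.5 - 172.0 = 1598.5000 m


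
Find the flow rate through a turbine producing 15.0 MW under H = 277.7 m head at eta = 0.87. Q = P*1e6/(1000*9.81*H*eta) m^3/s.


Q = 15.0 * 1e6 / (1000 * 9.81 * 277.7 * 0.87) = 6.3289 m^3/s


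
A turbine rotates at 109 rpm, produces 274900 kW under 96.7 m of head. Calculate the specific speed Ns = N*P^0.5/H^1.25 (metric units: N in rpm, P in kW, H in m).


Ns = 109 * 274900^0.5 / 96.7^1.25 = 188.4650


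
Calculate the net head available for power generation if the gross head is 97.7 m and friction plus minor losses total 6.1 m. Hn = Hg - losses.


Hn = 97.7 - 6.1 = 91.6000 m


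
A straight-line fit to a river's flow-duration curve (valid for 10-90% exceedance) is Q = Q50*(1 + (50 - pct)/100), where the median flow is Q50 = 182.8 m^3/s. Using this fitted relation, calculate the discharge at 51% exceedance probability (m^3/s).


Q = 182.8 * (1 + (50 - 51)/100) = 180.9720 m^3/s


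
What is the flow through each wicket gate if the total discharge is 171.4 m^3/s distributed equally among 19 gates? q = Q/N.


q = 171.4 / 19 = 9.0211 m^3/s


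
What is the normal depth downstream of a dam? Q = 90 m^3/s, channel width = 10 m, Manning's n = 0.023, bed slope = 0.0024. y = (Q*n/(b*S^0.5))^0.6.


y = (90 * 0.023 / (10 * 0.0024^0.5))^0.6 = 2.3742 m


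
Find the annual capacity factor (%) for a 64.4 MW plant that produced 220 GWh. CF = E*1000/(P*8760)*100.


CF = 220 * 1000 / (64.4 * 8760) * 100 = 38.9971 %


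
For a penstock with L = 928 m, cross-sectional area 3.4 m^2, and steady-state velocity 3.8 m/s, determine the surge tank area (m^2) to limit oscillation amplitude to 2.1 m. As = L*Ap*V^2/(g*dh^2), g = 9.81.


As = 928 * 3.4 * 3.8^2 / (9.81 * 2.1^2) = 1053.1409 m^2


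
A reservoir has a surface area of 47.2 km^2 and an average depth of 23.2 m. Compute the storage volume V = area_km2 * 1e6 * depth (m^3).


V = 47.2 * 1e6 * 23.2 = 1.0950e+09 m^3


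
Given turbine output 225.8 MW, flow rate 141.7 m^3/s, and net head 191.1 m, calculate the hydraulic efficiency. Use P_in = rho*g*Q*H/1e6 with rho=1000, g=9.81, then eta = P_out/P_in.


P_in = 1000 * 9.81 * 141.7 * 191.1 / 1e6 = 265.6437 MW
eta = 225.8 / 265.6437 = 0.8500


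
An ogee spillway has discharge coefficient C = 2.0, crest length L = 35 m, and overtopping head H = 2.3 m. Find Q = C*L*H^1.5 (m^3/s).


Q = 2.0 * 35 * 2.3^1.5 = 244.1686 m^3/s


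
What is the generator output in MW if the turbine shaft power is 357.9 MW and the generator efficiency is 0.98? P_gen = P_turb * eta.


P_gen = 357.9 * 0.98 = 350.7420 MW


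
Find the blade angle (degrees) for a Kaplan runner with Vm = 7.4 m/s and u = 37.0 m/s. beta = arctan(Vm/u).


beta = arctan(7.4 / 37.0) = 11.3099 degrees


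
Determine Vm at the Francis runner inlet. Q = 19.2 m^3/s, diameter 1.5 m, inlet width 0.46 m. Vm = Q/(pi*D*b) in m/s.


Vm = 19.2 / (pi * 1.5 * 0.46) = 8.8573 m/s


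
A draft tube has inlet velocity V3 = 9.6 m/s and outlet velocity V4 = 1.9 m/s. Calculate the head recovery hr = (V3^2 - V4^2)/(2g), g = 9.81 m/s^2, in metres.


hr = (9.6^2 - 1.9^2) / (2*9.81) = 4.5133 m


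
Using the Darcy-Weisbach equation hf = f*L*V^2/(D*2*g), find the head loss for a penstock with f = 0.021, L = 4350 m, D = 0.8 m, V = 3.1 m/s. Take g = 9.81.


hf = 0.021 * 4350 * 3.1^2 / (0.8 * 2 * 9.81) = 55.9298 m


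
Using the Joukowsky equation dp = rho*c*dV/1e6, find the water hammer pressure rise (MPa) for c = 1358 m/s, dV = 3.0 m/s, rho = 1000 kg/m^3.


dp = 1000 * 1358 * 3.0 / 1e6 = 4.0740 MPa


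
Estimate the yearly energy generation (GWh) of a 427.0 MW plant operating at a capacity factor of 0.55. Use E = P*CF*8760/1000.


E = 427.0 * 0.55 * 8760 / 1000 = 2057.2860 GWh


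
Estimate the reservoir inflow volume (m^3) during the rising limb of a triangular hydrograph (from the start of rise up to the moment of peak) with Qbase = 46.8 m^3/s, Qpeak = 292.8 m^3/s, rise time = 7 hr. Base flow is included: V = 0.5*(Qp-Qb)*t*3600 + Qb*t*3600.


V = 0.5*(292.8 - 46.8)*7*3600 + 46.8*7*3600 = 4.2790e+06 m^3


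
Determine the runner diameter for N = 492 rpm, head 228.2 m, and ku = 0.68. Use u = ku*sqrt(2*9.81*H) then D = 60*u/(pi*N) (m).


u = 0.68 * sqrt(2*9.81*228.2) = 45.5005 m/s
D = 60 * 45.5005 / (pi * 492) = 1.7663 m


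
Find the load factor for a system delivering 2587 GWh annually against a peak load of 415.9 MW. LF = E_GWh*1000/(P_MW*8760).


LF = 2587 * 1000 / (415.9 * 8760) = 0.7101


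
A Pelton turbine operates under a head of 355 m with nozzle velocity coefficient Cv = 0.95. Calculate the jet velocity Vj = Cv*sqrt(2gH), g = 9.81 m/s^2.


Vj = 0.95 * sqrt(2*9.81*355) = 79.2843 m/s


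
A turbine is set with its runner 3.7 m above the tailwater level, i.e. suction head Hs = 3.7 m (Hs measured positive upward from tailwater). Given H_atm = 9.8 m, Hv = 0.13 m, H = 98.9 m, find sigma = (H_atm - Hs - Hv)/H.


sigma = (9.8 - 3.7 - 0.13) / 98.9 = 0.0604


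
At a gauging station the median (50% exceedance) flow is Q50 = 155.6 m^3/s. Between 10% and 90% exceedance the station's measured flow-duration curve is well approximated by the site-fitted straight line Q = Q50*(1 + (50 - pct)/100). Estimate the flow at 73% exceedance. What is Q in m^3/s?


Q = 155.6 * (1 + (50 - 73)/100) = 119.8120 m^3/s


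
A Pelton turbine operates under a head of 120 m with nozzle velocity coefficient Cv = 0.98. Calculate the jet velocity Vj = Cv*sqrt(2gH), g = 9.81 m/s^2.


Vj = 0.98 * sqrt(2*9.81*120) = 47.5517 m/s


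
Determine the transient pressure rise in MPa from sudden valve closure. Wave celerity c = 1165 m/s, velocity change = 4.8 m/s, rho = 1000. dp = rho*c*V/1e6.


dp = 1000 * 1165 * 4.8 / 1e6 = 5.5920 MPa


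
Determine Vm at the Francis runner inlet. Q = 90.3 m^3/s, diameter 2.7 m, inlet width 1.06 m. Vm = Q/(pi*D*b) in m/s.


Vm = 90.3 / (pi * 2.7 * 1.06) = 10.0431 m/s


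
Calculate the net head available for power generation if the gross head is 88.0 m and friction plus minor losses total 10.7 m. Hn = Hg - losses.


Hn = 88.0 - 10.7 = 77.3000 m


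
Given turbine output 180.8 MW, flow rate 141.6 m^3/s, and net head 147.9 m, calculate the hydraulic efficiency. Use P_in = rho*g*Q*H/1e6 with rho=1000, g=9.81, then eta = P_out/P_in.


P_in = 1000 * 9.81 * 141.6 * 147.9 / 1e6 = 205.4473 MW
eta = 180.8 / 205.4473 = 0.8800


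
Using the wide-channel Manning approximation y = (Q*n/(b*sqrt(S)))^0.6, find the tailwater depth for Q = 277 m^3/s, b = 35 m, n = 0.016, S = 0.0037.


y = (277 * 0.016 / (35 * 0.0037^0.5))^0.6 = 1.5526 m


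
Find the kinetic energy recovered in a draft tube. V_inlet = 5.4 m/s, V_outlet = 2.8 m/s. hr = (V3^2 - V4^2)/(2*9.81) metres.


hr = (5.4^2 - 2.8^2) / (2*9.81) = 1.0866 m


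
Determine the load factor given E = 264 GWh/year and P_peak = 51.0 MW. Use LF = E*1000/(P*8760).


LF = 264 * 1000 / (51.0 * 8760) = 0.5909


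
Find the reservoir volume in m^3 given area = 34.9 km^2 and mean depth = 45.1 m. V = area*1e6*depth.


V = 34.9 * 1e6 * 45.1 = 1.5740e+09 m^3


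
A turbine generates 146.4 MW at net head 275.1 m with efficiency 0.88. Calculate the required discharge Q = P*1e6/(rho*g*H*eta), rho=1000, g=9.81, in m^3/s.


Q = 146.4 * 1e6 / (1000 * 9.81 * 275.1 * 0.88) = 61.6451 m^3/s


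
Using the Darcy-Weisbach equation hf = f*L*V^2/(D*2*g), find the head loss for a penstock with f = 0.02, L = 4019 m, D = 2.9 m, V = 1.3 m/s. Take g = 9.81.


hf = 0.02 * 4019 * 1.3^2 / (2.9 * 2 * 9.81) = 2.3875 m


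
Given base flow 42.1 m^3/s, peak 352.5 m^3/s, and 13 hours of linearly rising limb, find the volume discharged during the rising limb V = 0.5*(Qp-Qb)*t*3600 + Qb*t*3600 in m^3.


V = 0.5*(352.5 - 42.1)*13*3600 + 42.1*13*3600 = 9.2336e+06 m^3


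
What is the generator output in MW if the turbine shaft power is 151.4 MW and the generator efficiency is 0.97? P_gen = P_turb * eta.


P_gen = 151.4 * 0.97 = 146.8580 MW


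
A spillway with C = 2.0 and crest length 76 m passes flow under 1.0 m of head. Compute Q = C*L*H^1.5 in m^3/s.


Q = 2.0 * 76 * 1.0^1.5 = 152.0000 m^3/s


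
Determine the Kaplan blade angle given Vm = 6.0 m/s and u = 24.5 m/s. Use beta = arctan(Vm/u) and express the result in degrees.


beta = arctan(6.0 / 24.5) = 13.7608 degrees


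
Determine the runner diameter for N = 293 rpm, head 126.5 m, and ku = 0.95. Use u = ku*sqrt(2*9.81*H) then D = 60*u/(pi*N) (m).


u = 0.95 * sqrt(2*9.81*126.5) = 47.3280 m/s
D = 60 * 47.3280 / (pi * 293) = 3.0850 m


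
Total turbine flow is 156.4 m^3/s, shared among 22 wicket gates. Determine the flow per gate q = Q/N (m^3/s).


q = 156.4 / 22 = 7.1091 m^3/s


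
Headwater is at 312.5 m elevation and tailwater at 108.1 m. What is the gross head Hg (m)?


Hg = 312.5 - 108.1 = 204.4000 m


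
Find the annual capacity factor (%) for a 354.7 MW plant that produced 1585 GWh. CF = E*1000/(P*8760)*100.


CF = 1585 * 1000 / (354.7 * 8760) * 100 = 51.0110 %


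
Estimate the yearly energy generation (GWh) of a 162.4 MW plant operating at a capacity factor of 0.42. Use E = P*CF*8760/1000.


E = 162.4 * 0.42 * 8760 / 1000 = 597.5021 GWh


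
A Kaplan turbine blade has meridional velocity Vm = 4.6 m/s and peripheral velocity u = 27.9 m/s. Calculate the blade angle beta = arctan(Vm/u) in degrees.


beta = arctan(4.6 / 27.9) = 9.3624 degrees


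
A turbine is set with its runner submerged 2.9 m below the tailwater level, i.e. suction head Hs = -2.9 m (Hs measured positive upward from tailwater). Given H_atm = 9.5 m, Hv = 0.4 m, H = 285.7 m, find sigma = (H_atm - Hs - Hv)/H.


sigma = (9.5 - (-2.9) - 0.4) / 285.7 = 0.0420


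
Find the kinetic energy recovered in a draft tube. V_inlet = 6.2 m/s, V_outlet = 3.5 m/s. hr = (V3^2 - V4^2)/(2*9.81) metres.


hr = (6.2^2 - 3.5^2) / (2*9.81) = 1.3349 m


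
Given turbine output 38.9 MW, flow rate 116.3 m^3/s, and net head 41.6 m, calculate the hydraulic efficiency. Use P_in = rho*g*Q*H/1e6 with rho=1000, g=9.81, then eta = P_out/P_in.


P_in = 1000 * 9.81 * 116.3 * 41.6 / 1e6 = 47.4616 MW
eta = 38.9 / 47.4616 = 0.8196


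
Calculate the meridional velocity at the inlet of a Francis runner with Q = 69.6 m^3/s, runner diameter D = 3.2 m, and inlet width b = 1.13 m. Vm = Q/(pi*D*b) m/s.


Vm = 69.6 / (pi * 3.2 * 1.13) = 6.1268 m/s


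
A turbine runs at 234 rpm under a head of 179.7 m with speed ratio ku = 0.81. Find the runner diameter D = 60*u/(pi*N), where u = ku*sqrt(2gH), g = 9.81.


u = 0.81 * sqrt(2*9.81*179.7) = 48.0960 m/s
D = 60 * 48.0960 / (pi * 234) = 3.9255 m


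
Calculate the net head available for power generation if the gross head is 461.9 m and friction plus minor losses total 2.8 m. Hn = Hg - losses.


Hn = 461.9 - 2.8 = 459.1000 m


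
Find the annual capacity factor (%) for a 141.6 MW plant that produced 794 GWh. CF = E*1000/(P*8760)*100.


CF = 794 * 1000 / (141.6 * 8760) * 100 = 64.0108 %


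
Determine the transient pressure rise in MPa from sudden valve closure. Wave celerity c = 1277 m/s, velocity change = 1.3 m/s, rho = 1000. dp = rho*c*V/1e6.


dp = 1000 * 1277 * 1.3 / 1e6 = 1.6601 MPa


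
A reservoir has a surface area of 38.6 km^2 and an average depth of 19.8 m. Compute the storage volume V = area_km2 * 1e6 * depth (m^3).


V = 38.6 * 1e6 * 19.8 = 7.6428e+08 m^3


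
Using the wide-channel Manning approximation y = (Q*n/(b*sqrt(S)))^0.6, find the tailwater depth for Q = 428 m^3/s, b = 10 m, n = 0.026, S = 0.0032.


y = (428 * 0.026 / (10 * 0.0032^0.5))^0.6 = 5.9746 m


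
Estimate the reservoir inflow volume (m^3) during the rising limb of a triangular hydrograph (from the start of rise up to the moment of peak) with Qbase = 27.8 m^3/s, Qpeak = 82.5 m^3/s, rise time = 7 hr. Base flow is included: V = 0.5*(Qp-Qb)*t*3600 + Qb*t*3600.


V = 0.5*(82.5 - 27.8)*7*3600 + 27.8*7*3600 = 1.3898e+06 m^3


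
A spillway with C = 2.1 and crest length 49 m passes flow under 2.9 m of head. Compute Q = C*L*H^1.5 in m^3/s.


Q = 2.1 * 49 * 2.9^1.5 = 508.1739 m^3/s


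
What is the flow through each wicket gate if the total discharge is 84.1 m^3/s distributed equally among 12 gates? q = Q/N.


q = 84.1 / 12 = 7.0083 m^3/s


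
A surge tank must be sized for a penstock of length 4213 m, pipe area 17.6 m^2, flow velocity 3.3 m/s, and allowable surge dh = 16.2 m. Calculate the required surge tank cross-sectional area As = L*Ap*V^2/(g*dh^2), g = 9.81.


As = 4213 * 17.6 * 3.3^2 / (9.81 * 16.2^2) = 313.6411 m^2


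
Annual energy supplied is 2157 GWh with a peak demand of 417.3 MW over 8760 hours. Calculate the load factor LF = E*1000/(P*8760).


LF = 2157 * 1000 / (417.3 * 8760) = 0.5901


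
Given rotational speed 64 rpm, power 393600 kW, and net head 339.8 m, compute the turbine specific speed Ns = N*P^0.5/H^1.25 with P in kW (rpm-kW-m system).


Ns = 64 * 393600^0.5 / 339.8^1.25 = 27.5219


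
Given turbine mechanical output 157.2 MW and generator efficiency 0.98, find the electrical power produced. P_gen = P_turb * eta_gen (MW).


P_gen = 157.2 * 0.98 = 154.0560 MW


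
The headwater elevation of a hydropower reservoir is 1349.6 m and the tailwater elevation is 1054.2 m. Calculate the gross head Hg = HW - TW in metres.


Hg = 1349.6 - 1054.2 = 295.4000 m


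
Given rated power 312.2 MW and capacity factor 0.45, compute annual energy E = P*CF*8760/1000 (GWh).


E = 312.2 * 0.45 * 8760 / 1000 = 1230.6924 GWh


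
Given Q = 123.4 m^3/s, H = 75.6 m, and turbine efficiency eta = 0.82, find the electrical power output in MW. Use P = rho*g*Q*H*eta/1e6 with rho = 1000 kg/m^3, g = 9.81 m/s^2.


P = 1000 * 9.81 * 123.4 * 75.6 * 0.82 / 1e6 = 75.0447 MW


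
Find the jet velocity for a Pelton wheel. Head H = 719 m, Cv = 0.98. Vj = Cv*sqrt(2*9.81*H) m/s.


Vj = 0.98 * sqrt(2*9.81*719) = 116.3965 m/s


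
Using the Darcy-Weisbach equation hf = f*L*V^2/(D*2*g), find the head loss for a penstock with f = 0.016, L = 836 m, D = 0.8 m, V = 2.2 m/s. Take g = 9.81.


hf = 0.016 * 836 * 2.2^2 / (0.8 * 2 * 9.81) = 4.1246 m


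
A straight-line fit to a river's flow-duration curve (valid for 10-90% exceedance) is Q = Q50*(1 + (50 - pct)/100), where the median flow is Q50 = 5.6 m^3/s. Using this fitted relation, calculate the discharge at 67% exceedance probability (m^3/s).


Q = 5.6 * (1 + (50 - 67)/100) = 4.6480 m^3/s


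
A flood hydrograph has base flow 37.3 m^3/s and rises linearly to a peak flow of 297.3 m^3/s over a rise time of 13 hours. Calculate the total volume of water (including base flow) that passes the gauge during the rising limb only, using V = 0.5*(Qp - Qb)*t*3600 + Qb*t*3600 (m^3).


V = 0.5*(297.3 - 37.3)*13*3600 + 37.3*13*3600 = 7.8296e+06 m^3


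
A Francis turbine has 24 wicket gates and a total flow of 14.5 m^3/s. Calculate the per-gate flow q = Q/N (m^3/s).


q = 14.5 / 24 = 0.6042 m^3/s


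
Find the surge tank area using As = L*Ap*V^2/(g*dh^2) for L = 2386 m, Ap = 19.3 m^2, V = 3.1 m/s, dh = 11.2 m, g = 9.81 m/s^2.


As = 2386 * 19.3 * 3.1^2 / (9.81 * 11.2^2) = 359.6219 m^2


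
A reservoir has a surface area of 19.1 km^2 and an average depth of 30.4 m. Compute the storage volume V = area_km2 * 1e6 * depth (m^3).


V = 19.1 * 1e6 * 30.4 = 5.8064e+08 m^3


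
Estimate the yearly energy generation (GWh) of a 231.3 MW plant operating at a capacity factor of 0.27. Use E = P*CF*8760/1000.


E = 231.3 * 0.27 * 8760 / 1000 = 547.0708 GWh


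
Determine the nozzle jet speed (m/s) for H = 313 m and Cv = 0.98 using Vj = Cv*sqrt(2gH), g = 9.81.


Vj = 0.98 * sqrt(2*9.81*313) = 76.7976 m/s


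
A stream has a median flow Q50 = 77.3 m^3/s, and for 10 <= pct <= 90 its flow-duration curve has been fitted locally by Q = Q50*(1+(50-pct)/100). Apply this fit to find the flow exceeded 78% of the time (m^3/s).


Q = 77.3 * (1 + (50 - 78)/100) = 55.6560 m^3/s


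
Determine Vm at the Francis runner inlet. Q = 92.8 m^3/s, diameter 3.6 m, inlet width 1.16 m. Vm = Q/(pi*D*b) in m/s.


Vm = 92.8 / (pi * 3.6 * 1.16) = 7.0736 m/s


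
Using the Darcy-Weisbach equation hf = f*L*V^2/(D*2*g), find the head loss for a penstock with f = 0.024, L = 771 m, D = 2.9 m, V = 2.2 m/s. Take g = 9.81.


hf = 0.024 * 771 * 2.2^2 / (2.9 * 2 * 9.81) = 1.5740 m


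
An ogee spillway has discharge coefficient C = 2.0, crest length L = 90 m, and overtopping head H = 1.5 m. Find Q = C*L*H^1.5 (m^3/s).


Q = 2.0 * 90 * 1.5^1.5 = 330.6811 m^3/s


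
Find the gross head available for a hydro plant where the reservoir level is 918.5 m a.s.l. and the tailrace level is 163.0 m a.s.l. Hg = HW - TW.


Hg = 918.5 - 163.0 = 755.5000 m


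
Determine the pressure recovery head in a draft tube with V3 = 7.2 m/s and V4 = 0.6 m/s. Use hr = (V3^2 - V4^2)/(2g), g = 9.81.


hr = (7.2^2 - 0.6^2) / (2*9.81) = 2.6239 m


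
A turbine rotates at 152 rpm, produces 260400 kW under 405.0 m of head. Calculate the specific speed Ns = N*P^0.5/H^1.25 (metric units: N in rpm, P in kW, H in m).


Ns = 152 * 260400^0.5 / 405.0^1.25 = 42.6919


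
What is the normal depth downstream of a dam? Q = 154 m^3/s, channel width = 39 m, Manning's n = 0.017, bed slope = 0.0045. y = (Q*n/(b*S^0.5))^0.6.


y = (154 * 0.017 / (39 * 0.0045^0.5))^0.6 = 1.0004 m


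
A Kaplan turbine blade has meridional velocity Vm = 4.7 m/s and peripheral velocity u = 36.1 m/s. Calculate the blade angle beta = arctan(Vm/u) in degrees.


beta = arctan(4.7 / 36.1) = 7.4178 degrees


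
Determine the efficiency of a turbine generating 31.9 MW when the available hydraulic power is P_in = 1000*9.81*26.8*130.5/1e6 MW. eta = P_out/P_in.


P_in = 1000 * 9.81 * 26.8 * 130.5 / 1e6 = 34.3095 MW
eta = 31.9 / 34.3095 = 0.9298


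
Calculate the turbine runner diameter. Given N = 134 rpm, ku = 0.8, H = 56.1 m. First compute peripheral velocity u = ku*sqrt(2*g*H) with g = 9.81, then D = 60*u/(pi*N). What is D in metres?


u = 0.8 * sqrt(2*9.81*56.1) = 26.5412 m/s
D = 60 * 26.5412 / (pi * 134) = 3.7828 m


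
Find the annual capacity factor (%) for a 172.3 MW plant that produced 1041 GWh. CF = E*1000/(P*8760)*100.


CF = 1041 * 1000 / (172.3 * 8760) * 100 = 68.9702 %


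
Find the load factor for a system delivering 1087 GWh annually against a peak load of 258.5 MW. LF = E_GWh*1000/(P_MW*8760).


LF = 1087 * 1000 / (258.5 * 8760) = 0.4800


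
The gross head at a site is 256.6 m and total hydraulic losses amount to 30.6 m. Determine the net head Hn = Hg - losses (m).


Hn = 256.6 - 30.6 = 226.0000 m


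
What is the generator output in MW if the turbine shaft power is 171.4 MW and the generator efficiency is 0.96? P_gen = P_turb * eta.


P_gen = 171.4 * 0.96 = 164.5440 MW


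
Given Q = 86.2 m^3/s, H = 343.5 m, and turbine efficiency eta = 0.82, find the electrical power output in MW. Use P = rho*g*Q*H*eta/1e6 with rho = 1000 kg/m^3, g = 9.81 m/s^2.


P = 1000 * 9.81 * 86.2 * 343.5 * 0.82 / 1e6 = 238.1863 MW


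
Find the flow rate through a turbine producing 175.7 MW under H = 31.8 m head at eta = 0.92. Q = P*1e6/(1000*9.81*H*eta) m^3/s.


Q = 175.7 * 1e6 / (1000 * 9.81 * 31.8 * 0.92) = 612.1922 m^3/s


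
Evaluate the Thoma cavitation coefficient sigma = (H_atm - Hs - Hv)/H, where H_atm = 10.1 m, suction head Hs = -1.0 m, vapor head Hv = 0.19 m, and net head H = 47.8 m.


sigma = (10.1 - (-1.0) - 0.19) / 47.8 = 0.2282


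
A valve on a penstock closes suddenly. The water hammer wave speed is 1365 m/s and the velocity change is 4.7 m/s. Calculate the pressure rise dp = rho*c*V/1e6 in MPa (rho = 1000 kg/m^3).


dp = 1000 * 1365 * 4.7 / 1e6 = 6.4155 MPa


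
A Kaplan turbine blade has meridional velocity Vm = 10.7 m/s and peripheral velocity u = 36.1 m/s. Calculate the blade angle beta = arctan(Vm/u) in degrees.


beta = arctan(10.7 / 36.1) = 16.5098 degrees


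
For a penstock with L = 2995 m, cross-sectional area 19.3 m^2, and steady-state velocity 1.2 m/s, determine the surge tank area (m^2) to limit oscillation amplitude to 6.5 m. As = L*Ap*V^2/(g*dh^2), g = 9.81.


As = 2995 * 19.3 * 1.2^2 / (9.81 * 6.5^2) = 200.8264 m^2


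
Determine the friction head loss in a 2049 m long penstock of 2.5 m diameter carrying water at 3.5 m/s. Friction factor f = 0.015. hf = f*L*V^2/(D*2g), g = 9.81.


hf = 0.015 * 2049 * 3.5^2 / (2.5 * 2 * 9.81) = 7.6759 m


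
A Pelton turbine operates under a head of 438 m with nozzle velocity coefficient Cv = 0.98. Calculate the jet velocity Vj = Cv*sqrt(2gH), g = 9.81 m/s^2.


Vj = 0.98 * sqrt(2*9.81*438) = 90.8474 m/s


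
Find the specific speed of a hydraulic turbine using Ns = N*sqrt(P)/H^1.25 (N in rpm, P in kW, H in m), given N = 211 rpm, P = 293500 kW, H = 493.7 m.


Ns = 211 * 293500^0.5 / 493.7^1.25 = 49.1199


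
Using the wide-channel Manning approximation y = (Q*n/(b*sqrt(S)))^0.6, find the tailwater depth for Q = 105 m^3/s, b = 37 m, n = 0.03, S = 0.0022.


y = (105 * 0.03 / (37 * 0.0022^0.5))^0.6 = 1.4300 m


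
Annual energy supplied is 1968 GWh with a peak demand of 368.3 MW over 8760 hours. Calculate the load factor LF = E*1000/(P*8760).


LF = 1968 * 1000 / (368.3 * 8760) = 0.6100


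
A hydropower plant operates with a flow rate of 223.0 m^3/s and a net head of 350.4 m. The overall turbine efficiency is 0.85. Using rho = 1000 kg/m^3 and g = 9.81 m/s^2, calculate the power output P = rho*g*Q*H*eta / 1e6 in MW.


P = 1000 * 9.81 * 223.0 * 350.4 * 0.85 / 1e6 = 651.5637 MW


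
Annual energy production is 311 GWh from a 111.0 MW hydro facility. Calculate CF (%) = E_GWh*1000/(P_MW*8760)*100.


CF = 311 * 1000 / (111.0 * 8760) * 100 = 31.9840 %


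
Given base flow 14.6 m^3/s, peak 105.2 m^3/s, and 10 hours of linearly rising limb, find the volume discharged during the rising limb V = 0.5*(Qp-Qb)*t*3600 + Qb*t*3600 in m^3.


V = 0.5*(105.2 - 14.6)*10*3600 + 14.6*10*3600 = 2.1564e+06 m^3


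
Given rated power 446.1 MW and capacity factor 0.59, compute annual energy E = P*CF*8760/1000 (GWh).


E = 446.1 * 0.59 * 8760 / 1000 = 2305.6232 GWh


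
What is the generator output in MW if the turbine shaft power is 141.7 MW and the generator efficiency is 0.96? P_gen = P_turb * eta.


P_gen = 141.7 * 0.96 = 136.0320 MW


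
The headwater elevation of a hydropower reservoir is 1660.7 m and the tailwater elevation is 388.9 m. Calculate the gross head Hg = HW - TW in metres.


Hg = 1660.7 - 388.9 = 1271.8000 m


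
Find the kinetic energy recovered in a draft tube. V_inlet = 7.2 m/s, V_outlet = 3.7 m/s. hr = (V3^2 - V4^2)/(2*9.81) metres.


hr = (7.2^2 - 3.7^2) / (2*9.81) = 1.9444 m


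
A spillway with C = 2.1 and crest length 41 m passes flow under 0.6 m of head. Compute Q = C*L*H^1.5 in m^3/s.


Q = 2.1 * 41 * 0.6^1.5 = 40.0157 m^3/s


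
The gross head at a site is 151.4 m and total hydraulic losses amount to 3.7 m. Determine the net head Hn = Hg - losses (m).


Hn = 151.4 - 3.7 = 147.7000 m


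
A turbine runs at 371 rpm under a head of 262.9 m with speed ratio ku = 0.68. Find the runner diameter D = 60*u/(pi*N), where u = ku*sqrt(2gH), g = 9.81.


u = 0.68 * sqrt(2*9.81*262.9) = 48.8375 m/s
D = 60 * 48.8375 / (pi * 371) = 2.5141 m


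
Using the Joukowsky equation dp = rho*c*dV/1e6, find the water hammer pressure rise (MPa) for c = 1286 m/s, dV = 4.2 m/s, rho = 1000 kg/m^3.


dp = 1000 * 1286 * 4.2 / 1e6 = 5.4012 MPa


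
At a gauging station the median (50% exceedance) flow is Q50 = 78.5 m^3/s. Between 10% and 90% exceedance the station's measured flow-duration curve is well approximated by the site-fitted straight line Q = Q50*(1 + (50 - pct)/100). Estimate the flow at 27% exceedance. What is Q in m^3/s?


Q = 78.5 * (1 + (50 - 27)/100) = 96.5550 m^3/s


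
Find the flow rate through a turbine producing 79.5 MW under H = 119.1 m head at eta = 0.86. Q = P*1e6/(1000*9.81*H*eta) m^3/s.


Q = 79.5 * 1e6 / (1000 * 9.81 * 119.1 * 0.86) = 79.1203 m^3/s


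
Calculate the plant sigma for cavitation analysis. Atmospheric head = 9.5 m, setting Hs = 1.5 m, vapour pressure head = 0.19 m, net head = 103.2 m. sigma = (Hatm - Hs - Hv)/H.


sigma = (9.5 - 1.5 - 0.19) / 103.2 = 0.0757


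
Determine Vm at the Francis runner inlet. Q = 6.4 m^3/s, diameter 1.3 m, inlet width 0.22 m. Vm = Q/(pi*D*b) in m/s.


Vm = 6.4 / (pi * 1.3 * 0.22) = 7.1230 m/s


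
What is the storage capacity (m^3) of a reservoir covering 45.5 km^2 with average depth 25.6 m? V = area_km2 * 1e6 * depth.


V = 45.5 * 1e6 * 25.6 = 1.1648e+09 m^3


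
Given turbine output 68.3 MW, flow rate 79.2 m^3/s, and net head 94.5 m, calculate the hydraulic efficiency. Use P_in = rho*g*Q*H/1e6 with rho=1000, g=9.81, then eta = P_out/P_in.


P_in = 1000 * 9.81 * 79.2 * 94.5 / 1e6 = 73.4220 MW
eta = 68.3 / 73.4220 = 0.9302


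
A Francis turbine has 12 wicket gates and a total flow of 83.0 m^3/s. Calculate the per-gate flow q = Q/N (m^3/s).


q = 83.0 / 12 = 6.9167 m^3/s


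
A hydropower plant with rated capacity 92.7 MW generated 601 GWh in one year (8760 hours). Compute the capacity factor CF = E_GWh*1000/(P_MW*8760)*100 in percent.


CF = 601 * 1000 / (92.7 * 8760) * 100 = 74.0100 %


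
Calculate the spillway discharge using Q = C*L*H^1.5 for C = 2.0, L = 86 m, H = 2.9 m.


Q = 2.0 * 86 * 2.9^1.5 = 849.4258 m^3/s


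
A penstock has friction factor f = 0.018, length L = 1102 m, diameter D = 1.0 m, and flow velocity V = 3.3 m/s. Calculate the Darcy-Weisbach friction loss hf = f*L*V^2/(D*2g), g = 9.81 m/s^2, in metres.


hf = 0.018 * 1102 * 3.3^2 / (1.0 * 2 * 9.81) = 11.0099 m
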